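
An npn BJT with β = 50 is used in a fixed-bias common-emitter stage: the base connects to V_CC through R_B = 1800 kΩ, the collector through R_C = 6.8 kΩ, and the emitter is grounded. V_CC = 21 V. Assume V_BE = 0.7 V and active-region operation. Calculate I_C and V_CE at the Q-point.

I_C ≈ 0.56 mA, V_CE ≈ 17 V

Base loop: V_CC = I_B·R_B + V_BE, so I_B = (21 − 0.7)/1800 kΩ = 0.0113 mA.
In the active region I_C = β·I_B = 50 × 0.0113 = 0.564 mA.
Collector loop: V_CE = V_CC − I_C·R_C = 21 − 0.564×6.8 = 17.2 V.
Since V_CE = 17.2 V > V_CE(sat) ≈ 0.2 V, the transistor is in the active region as assumed.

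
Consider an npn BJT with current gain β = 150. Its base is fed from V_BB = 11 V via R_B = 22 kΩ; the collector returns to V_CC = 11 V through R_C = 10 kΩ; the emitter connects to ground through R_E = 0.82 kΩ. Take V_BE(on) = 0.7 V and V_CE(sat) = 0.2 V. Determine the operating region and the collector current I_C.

saturation; I_C ≈ 0.97 mA

Assume active: I_B = (11 − 0.7)/(22 + 151×0.82) = 0.0706 mA, I_C = β·I_B = 10.6 mA.
Then V_CE = 11 − 10.6×10 − 10.7×0.82 = -104 V < 0.2 V — the active assumption fails.
Re-solve with V_CE = 0.2 V. KCL at the emitter: V_E/R_E = (V_BB−0.7−V_E)/R_B + (V_CC−0.2−V_E)/R_C, giving V_E = 1.13 V.
I_C = (V_CC − 0.2 − V_E)/R_C = (10.8 − 1.13)/10 = 0.967 mA.
Check: I_B = (10.3 − 1.13)/22 = 0.417 mA, and β·I_B = 62.5 mA > I_C, confirming saturation.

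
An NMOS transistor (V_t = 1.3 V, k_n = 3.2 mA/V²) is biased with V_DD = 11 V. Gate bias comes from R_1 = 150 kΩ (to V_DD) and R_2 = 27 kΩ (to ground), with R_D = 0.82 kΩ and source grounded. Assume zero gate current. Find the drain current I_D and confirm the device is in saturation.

V_G = V_DD·R_2/(R_1+R_2) = 11×27/177 = 1.68 V. With the source grounded, V_GS = V_G = 1.68 V.
Assume saturation: I_D = (k_n/2)(V_GS − V_t)² = (3.2/2)×(1.68 − 1.3)² = 1.6×0.378² = 0.229 mA.
V_DS = V_DD − I_D·R_D = 11 − 0.229×0.82 = 10.8 V.
Saturation requires V_DS ≥ V_GS − V_t = 0.378 V; 10.8 ≥ 0.378 ✓.

I_D ≈ 0.23 mA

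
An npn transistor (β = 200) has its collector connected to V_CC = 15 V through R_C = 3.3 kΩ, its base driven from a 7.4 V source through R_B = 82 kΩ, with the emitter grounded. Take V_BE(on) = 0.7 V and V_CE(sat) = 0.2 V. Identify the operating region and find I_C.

Assume active: I_B = (7.4 − 0.7)/82 = 0.0817 mA, giving I_C = β·I_B = 16.3 mA.
But then V_CE = 15 − 16.3×3.3 = -38.9 V < V_CE(sat) = 0.2 V — impossible in the active region.
So the transistor is saturated. With V_CE = 0.2 V, I_C = (V_CC − 0.2)/R_C = 14.8/3.3 = 4.48 mA.
Check: β·I_B = 16.3 mA > I_C = 4.48 mA, confirming saturation.

saturation; I_C ≈ 4.5 mA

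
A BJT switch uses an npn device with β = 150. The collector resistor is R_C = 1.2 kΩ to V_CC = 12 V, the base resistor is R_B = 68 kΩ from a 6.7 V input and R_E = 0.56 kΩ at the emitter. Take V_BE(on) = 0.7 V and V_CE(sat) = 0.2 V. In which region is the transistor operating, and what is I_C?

active; I_C ≈ 5.9 mA

Assume active. Base-emitter loop: I_B = (V_BB − V_BE)/(R_B + (β+1)R_E) = (6.7 − 0.7)/(68 + 151×0.56) = 0.0393 mA.
I_C = β·I_B = 150×0.0393 = 5.9 mA.
V_CE = V_CC − I_C·R_C − I_E·R_E = 12 − 5.9×1.2 − 5.94×0.56 = 1.6 V > V_CE(sat), so the active-region assumption holds.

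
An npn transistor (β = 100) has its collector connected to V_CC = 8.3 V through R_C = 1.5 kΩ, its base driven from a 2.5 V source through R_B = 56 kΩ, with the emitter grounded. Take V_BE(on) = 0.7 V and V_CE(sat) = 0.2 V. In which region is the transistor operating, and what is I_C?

active; I_C ≈ 3.2 mA

Assume active. Base-emitter loop: I_B = (V_BB − V_BE)/R_B = (2.5 − 0.7)/56 = 0.0321 mA.
I_C = β·I_B = 100×0.0321 = 3.21 mA.
V_CE = V_CC − I_C·R_C = 8.3 − 3.21×1.5 = 3.48 V > V_CE(sat), so the active-region assumption holds.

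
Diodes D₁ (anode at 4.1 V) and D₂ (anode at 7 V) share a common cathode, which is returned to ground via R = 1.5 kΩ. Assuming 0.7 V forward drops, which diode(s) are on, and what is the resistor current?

Only D₂ conducts; I_R ≈ 4.2 mA

Assume both conduct. Then node N would need to be at both 4.1−0.7 = 3.4 V and 7−0.7 = 6.3 V, which is impossible.
Assume only D₂ conducts: V_N = 7 − 0.7 = 6.3 V, so I_R = 6.3/1.5 = 4.2 mA.
Check D₁: its anode-to-cathode voltage is 4.1 − 6.3 = -2.2 V < 0.7 V, so it is off. The assumption is consistent.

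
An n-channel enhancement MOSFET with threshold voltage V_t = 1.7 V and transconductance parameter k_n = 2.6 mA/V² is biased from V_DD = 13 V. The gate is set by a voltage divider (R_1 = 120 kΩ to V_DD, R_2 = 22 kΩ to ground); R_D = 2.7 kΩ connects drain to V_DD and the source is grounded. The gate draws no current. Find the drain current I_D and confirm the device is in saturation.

I_D ≈ 0.13 mA

V_G = V_DD·R_2/(R_1+R_2) = 13×22/142 = 2.01 V. With the source grounded, V_GS = V_G = 2.01 V.
Assume saturation: I_D = (k_n/2)(V_GS − V_t)² = (2.6/2)×(2.01 − 1.7)² = 1.3×0.314² = 0.128 mA.
V_DS = V_DD − I_D·R_D = 13 − 0.128×2.7 = 12.7 V.
Saturation requires V_DS ≥ V_GS − V_t = 0.314 V; 12.7 ≥ 0.314 ✓.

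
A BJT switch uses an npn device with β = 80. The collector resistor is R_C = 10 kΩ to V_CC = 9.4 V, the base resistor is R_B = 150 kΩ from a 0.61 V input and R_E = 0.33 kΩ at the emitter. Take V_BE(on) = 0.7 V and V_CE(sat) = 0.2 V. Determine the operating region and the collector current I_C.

V_BB = 0.61 V ≤ V_BE(on) = 0.7 V, so the base-emitter junction is not forward biased.
The transistor is in cutoff: I_B = I_C = 0.

cutoff; I_C ≈ 0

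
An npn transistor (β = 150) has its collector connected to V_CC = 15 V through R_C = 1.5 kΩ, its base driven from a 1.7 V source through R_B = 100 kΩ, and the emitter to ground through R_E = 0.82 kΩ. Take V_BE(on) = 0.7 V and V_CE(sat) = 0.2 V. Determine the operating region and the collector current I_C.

Assume active. Base-emitter loop: I_B = (V_BB − V_BE)/(R_B + (β+1)R_E) = (1.7 − 0.7)/(100 + 151×0.82) = 0.00447 mA.
I_C = β·I_B = 150×0.00447 = 0.67 mA.
V_CE = V_CC − I_C·R_C − I_E·R_E = 15 − 0.67×1.5 − 0.675×0.82 = 13.4 V > V_CE(sat), so the active-region assumption holds.

active; I_C ≈ 0.67 mA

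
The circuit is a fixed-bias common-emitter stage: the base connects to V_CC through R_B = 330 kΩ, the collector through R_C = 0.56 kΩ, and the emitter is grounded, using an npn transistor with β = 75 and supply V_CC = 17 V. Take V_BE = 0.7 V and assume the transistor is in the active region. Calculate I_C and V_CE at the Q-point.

I_C ≈ 3.7 mA, V_CE ≈ 15 V

Base loop: V_CC = I_B·R_B + V_BE, so I_B = (17 − 0.7)/330 kΩ = 0.0494 mA.
In the active region I_C = β·I_B = 75 × 0.0494 = 3.7 mA.
Collector loop: V_CE = V_CC − I_C·R_C = 17 − 3.7×0.56 = 14.9 V.
Since V_CE = 14.9 V > V_CE(sat) ≈ 0.2 V, the transistor is in the active region as assumed.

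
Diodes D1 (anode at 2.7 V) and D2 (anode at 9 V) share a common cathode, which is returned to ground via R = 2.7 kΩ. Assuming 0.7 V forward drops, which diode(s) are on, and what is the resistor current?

Only D2 conducts; I_R ≈ 3.1 mA

Assume both conduct. Then node N would need to be at both 2.7−0.7 = 2 V and 9−0.7 = 8.3 V, which is impossible.
Assume only D2 conducts: V_N = 9 − 0.7 = 8.3 V, so I_R = 8.3/2.7 = 3.07 mA.
Check D1: its anode-to-cathode voltage is 2.7 − 8.3 = -5.6 V < 0.7 V, so it is off. The assumption is consistent.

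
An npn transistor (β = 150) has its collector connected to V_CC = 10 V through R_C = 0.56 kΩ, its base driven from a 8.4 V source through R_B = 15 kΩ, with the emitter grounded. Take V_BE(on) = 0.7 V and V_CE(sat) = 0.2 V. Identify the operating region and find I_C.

Assume active: I_B = (8.4 − 0.7)/15 = 0.513 mA, giving I_C = β·I_B = 77 mA.
But then V_CE = 10 − 77×0.56 = -33.1 V < V_CE(sat) = 0.2 V — impossible in the active region.
So the transistor is saturated. With V_CE = 0.2 V, I_C = (V_CC − 0.2)/R_C = 9.8/0.56 = 17.5 mA.
Check: β·I_B = 77 mA > I_C = 17.5 mA, confirming saturation.

saturation; I_C ≈ 18 mA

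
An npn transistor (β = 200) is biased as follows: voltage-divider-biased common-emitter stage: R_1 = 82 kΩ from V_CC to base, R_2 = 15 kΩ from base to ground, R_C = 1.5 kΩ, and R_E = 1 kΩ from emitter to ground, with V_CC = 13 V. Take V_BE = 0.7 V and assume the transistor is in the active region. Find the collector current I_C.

I_C ≈ 1.2 mA

Thevenize the base divider: V_Th = V_CC·R_2/(R_1+R_2) = 13×15/97 = 2.01 V, R_Th = R_1‖R_2 = 12.7 kΩ.
Base-emitter loop: V_Th = I_B·R_Th + V_BE + (β+1)I_B·R_E, so I_B = (2.01 − 0.7) / (12.7 + 201×1) = 0.00613 mA.
I_C = β·I_B = 200×0.00613 = 1.23 mA, and I_E = (β+1)I_B = 1.23 mA.
V_CE = V_CC − I_C·R_C − I_E·R_E = 13 − 1.23×1.5 − 1.23×1 = 9.93 V.
V_CE = 9.93 V > 0.2 V confirms active-region operation.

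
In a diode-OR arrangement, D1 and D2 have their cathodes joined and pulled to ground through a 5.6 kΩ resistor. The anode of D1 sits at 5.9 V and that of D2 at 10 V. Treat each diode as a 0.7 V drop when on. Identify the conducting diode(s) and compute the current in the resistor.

Assume both conduct. Then node N would need to be at both 5.9−0.7 = 5.2 V and 10−0.7 = 9.3 V, which is impossible.
Assume only D2 conducts: V_N = 10 − 0.7 = 9.3 V, so I_R = 9.3/5.6 = 1.66 mA.
Check D1: its anode-to-cathode voltage is 5.9 − 9.3 = -3.4 V < 0.7 V, so it is off. The assumption is consistent.

Only D2 conducts; I_R ≈ 1.7 mA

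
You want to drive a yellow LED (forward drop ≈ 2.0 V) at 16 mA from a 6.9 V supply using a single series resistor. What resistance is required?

R ≈ 0.31 kΩ

The resistor drops V_S − V_D = 6.9 − 2.0 = 4.9 V at 16 mA.
R = 4.9 V / 16 mA = 0.306 kΩ.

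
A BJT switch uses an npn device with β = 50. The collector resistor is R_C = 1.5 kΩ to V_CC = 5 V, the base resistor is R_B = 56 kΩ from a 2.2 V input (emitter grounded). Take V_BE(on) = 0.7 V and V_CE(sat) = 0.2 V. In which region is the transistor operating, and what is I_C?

active; I_C ≈ 1.3 mA

Assume active. Base-emitter loop: I_B = (V_BB − V_BE)/R_B = (2.2 − 0.7)/56 = 0.0268 mA.
I_C = β·I_B = 50×0.0268 = 1.34 mA.
V_CE = V_CC − I_C·R_C = 5 − 1.34×1.5 = 2.99 V > V_CE(sat), so the active-region assumption holds.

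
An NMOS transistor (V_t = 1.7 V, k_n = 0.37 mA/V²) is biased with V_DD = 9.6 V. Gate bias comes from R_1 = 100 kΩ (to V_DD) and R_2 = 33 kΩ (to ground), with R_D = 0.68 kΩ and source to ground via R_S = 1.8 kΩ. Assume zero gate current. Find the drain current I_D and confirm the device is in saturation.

I_D ≈ 0.061 mA

V_G = V_DD·R_2/(R_1+R_2) = 9.6×33/133 = 2.38 V.
Assume saturation: I_D = (k_n/2)(V_GS − V_t)² with V_GS = V_G − I_D·R_S = 2.38 − 1.8·I_D.
Substituting gives 0.599·I_D² − 1.45·I_D + 0.086 = 0, with roots I_D = 0.0607 or 2.37 mA.
The root I_D = 2.37 mA gives V_GS = -1.88 V ≤ V_t, so take I_D = 0.0607 mA.
Then V_GS = 2.27 V and V_DS = V_DD − I_D(R_D+R_S) = 9.6 − 0.0607×2.48 = 9.45 V.
Saturation requires V_DS ≥ V_GS − V_t = 0.573 V; 9.45 ≥ 0.573 ✓.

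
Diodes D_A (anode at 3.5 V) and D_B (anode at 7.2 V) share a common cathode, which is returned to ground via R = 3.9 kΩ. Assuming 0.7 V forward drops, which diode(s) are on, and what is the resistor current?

Assume both conduct. Then node N would need to be at both 3.5−0.7 = 2.8 V and 7.2−0.7 = 6.5 V, which is impossible.
Assume only D_B conducts: V_N = 7.2 − 0.7 = 6.5 V, so I_R = 6.5/3.9 = 1.67 mA.
Check D_A: its anode-to-cathode voltage is 3.5 − 6.5 = -3 V < 0.7 V, so it is off. The assumption is consistent.

Only D_B conducts; I_R ≈ 1.7 mA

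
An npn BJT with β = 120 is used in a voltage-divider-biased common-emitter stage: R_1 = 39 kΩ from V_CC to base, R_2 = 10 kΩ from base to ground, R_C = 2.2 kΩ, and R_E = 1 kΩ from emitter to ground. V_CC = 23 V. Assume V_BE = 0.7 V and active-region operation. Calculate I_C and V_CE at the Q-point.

Thevenize the base divider: V_Th = V_CC·R_2/(R_1+R_2) = 23×10/49 = 4.69 V, R_Th = R_1‖R_2 = 7.96 kΩ.
Base-emitter loop: V_Th = I_B·R_Th + V_BE + (β+1)I_B·R_E, so I_B = (4.69 − 0.7) / (7.96 + 121×1) = 0.031 mA.
I_C = β·I_B = 120×0.031 = 3.72 mA, and I_E = (β+1)I_B = 3.75 mA.
V_CE = V_CC − I_C·R_C − I_E·R_E = 23 − 3.72×2.2 − 3.75×1 = 11.1 V.
V_CE = 11.1 V > 0.2 V confirms active-region operation.

I_C ≈ 3.7 mA, V_CE ≈ 11 V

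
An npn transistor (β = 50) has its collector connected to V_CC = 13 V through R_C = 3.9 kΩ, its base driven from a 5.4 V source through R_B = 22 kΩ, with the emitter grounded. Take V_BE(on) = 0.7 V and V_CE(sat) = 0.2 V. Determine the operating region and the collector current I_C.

saturation; I_C ≈ 3.3 mA

Assume active: I_B = (5.4 − 0.7)/22 = 0.214 mA, giving I_C = β·I_B = 10.7 mA.
But then V_CE = 13 − 10.7×3.9 = -28.7 V < V_CE(sat) = 0.2 V — impossible in the active region.
So the transistor is saturated. With V_CE = 0.2 V, I_C = (V_CC − 0.2)/R_C = 12.8/3.9 = 3.28 mA.
Check: β·I_B = 10.7 mA > I_C = 3.28 mA, confirming saturation.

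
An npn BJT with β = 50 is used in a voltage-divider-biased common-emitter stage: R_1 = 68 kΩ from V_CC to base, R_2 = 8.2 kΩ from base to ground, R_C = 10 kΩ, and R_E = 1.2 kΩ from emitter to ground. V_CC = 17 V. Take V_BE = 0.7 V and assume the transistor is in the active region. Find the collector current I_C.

Thevenize the base divider: V_Th = V_CC·R_2/(R_1+R_2) = 17×8.2/76.2 = 1.83 V, R_Th = R_1‖R_2 = 7.32 kΩ.
Base-emitter loop: V_Th = I_B·R_Th + V_BE + (β+1)I_B·R_E, so I_B = (1.83 − 0.7) / (7.32 + 51×1.2) = 0.0165 mA.
I_C = β·I_B = 50×0.0165 = 0.824 mA, and I_E = (β+1)I_B = 0.841 mA.
V_CE = V_CC − I_C·R_C − I_E·R_E = 17 − 0.824×10 − 0.841×1.2 = 7.75 V.
V_CE = 7.75 V > 0.2 V confirms active-region operation.

I_C ≈ 0.82 mA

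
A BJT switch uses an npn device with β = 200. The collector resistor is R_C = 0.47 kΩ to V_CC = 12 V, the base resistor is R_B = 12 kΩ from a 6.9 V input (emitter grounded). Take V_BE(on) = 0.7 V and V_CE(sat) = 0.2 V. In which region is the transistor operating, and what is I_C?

Assume active: I_B = (6.9 − 0.7)/12 = 0.517 mA, giving I_C = β·I_B = 103 mA.
But then V_CE = 12 − 103×0.47 = -36.6 V < V_CE(sat) = 0.2 V — impossible in the active region.
So the transistor is saturated. With V_CE = 0.2 V, I_C = (V_CC − 0.2)/R_C = 11.8/0.47 = 25.1 mA.
Check: β·I_B = 103 mA > I_C = 25.1 mA, confirming saturation.

saturation; I_C ≈ 25 mA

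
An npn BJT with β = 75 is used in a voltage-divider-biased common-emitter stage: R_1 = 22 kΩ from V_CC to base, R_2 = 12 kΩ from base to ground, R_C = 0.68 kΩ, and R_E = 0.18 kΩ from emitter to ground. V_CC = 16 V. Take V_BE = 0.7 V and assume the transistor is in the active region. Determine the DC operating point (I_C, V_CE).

I_C ≈ 17 mA, V_CE ≈ 1.1 V

Thevenize the base divider: V_Th = V_CC·R_2/(R_1+R_2) = 16×12/34 = 5.65 V, R_Th = R_1‖R_2 = 7.76 kΩ.
Base-emitter loop: V_Th = I_B·R_Th + V_BE + (β+1)I_B·R_E, so I_B = (5.65 − 0.7) / (7.76 + 76×0.18) = 0.231 mA.
I_C = β·I_B = 75×0.231 = 17.3 mA, and I_E = (β+1)I_B = 17.5 mA.
V_CE = V_CC − I_C·R_C − I_E·R_E = 16 − 17.3×0.68 − 17.5×0.18 = 1.08 V.
V_CE = 1.08 V > 0.2 V confirms active-region operation.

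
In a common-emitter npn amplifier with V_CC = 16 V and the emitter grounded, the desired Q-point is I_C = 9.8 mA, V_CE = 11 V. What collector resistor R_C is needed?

Collector loop: V_CC = I_C·R_C + V_CE.
R_C = (V_CC − V_CE)/I_C = (16 − 11)/9.8 = 0.51 kΩ.

R_C ≈ 0.51 kΩ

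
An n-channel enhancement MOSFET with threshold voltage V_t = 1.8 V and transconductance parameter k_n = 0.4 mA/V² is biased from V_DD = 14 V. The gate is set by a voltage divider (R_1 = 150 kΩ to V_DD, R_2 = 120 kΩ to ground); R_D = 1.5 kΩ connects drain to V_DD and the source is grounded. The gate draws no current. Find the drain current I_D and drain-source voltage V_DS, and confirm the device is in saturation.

I_D ≈ 3.9 mA, V_DS ≈ 8.1 V

V_G = V_DD·R_2/(R_1+R_2) = 14×120/270 = 6.22 V. With the source grounded, V_GS = V_G = 6.22 V.
Assume saturation: I_D = (k_n/2)(V_GS − V_t)² = (0.4/2)×(6.22 − 1.8)² = 0.2×4.42² = 3.91 mA.
V_DS = V_DD − I_D·R_D = 14 − 3.91×1.5 = 8.13 V.
Saturation requires V_DS ≥ V_GS − V_t = 4.42 V; 8.13 ≥ 4.42 ✓.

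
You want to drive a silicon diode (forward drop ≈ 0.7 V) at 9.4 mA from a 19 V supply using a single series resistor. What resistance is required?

The resistor drops V_S − V_D = 19 − 0.7 = 18.3 V at 9.4 mA.
R = 18.3 V / 9.4 mA = 1.95 kΩ.

R ≈ 1.9 kΩ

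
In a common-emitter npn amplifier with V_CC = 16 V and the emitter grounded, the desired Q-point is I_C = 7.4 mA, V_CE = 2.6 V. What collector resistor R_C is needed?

Collector loop: V_CC = I_C·R_C + V_CE.
R_C = (V_CC − V_CE)/I_C = (16 − 2.6)/7.4 = 1.81 kΩ.

R_C ≈ 1.8 kΩ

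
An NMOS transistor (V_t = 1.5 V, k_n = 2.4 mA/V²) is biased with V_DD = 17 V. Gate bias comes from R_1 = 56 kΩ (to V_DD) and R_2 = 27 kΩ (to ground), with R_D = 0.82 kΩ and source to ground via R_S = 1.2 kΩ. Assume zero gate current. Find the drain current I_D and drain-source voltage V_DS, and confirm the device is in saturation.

I_D ≈ 2.2 mA, V_DS ≈ 13 V

V_G = V_DD·R_2/(R_1+R_2) = 17×27/83 = 5.53 V.
Assume saturation: I_D = (k_n/2)(V_GS − V_t)² with V_GS = V_G − I_D·R_S = 5.53 − 1.2·I_D.
Substituting gives 1.73·I_D² − 12.6·I_D + 19.5 = 0, with roots I_D = 2.22 or 5.07 mA.
The root I_D = 5.07 mA gives V_GS = -0.556 V ≤ V_t, so take I_D = 2.22 mA.
Then V_GS = 2.86 V and V_DS = V_DD − I_D(R_D+R_S) = 17 − 2.22×2.02 = 12.5 V.
Saturation requires V_DS ≥ V_GS − V_t = 1.36 V; 12.5 ≥ 1.36 ✓.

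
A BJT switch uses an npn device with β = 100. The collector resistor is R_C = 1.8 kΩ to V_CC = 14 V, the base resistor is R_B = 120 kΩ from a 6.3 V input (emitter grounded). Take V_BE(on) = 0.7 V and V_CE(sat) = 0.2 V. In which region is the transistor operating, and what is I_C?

active; I_C ≈ 4.7 mA

Assume active. Base-emitter loop: I_B = (V_BB − V_BE)/R_B = (6.3 − 0.7)/120 = 0.0467 mA.
I_C = β·I_B = 100×0.0467 = 4.67 mA.
V_CE = V_CC − I_C·R_C = 14 − 4.67×1.8 = 5.6 V > V_CE(sat), so the active-region assumption holds.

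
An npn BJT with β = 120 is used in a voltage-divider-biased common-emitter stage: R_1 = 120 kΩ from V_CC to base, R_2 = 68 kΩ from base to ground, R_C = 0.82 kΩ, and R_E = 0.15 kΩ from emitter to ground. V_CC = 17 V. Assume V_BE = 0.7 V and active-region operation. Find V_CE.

Thevenize the base divider: V_Th = V_CC·R_2/(R_1+R_2) = 17×68/188 = 6.15 V, R_Th = R_1‖R_2 = 43.4 kΩ.
Base-emitter loop: V_Th = I_B·R_Th + V_BE + (β+1)I_B·R_E, so I_B = (6.15 − 0.7) / (43.4 + 121×0.15) = 0.0885 mA.
I_C = β·I_B = 120×0.0885 = 10.6 mA, and I_E = (β+1)I_B = 10.7 mA.
V_CE = V_CC − I_C·R_C − I_E·R_E = 17 − 10.6×0.82 − 10.7×0.15 = 6.68 V.
V_CE = 6.68 V > 0.2 V confirms active-region operation.

V_CE ≈ 6.7 V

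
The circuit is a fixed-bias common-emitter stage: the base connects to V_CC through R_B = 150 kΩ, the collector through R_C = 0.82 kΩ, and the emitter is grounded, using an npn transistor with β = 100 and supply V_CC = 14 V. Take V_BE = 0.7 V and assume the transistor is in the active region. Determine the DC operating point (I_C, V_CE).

Base loop: V_CC = I_B·R_B + V_BE, so I_B = (14 − 0.7)/150 kΩ = 0.0887 mA.
In the active region I_C = β·I_B = 100 × 0.0887 = 8.87 mA.
Collector loop: V_CE = V_CC − I_C·R_C = 14 − 8.87×0.82 = 6.73 V.
Since V_CE = 6.73 V > V_CE(sat) ≈ 0.2 V, the transistor is in the active region as assumed.

I_C ≈ 8.9 mA, V_CE ≈ 6.7 V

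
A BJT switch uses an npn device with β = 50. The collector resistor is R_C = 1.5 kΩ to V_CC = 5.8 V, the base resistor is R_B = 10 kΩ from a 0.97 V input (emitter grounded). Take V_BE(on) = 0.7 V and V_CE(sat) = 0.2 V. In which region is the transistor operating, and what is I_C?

active; I_C ≈ 1.4 mA

Assume active. Base-emitter loop: I_B = (V_BB − V_BE)/R_B = (0.97 − 0.7)/10 = 0.027 mA.
I_C = β·I_B = 50×0.027 = 1.35 mA.
V_CE = V_CC − I_C·R_C = 5.8 − 1.35×1.5 = 3.77 V > V_CE(sat), so the active-region assumption holds.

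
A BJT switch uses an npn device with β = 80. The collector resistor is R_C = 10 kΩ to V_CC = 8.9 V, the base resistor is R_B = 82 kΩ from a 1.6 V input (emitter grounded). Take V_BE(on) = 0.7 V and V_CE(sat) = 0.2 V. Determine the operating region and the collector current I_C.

Assume active: I_B = (1.6 − 0.7)/82 = 0.011 mA, giving I_C = β·I_B = 0.878 mA.
But then V_CE = 8.9 − 0.878×10 = 0.12 V < V_CE(sat) = 0.2 V — impossible in the active region.
So the transistor is saturated. With V_CE = 0.2 V, I_C = (V_CC − 0.2)/R_C = 8.7/10 = 0.87 mA.
Check: β·I_B = 0.878 mA > I_C = 0.87 mA, confirming saturation.

saturation; I_C ≈ 0.87 mA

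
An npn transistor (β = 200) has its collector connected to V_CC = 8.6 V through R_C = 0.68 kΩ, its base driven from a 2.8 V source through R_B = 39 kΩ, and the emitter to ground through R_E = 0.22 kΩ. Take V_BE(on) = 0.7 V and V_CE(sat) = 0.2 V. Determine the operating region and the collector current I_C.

Assume active. Base-emitter loop: I_B = (V_BB − V_BE)/(R_B + (β+1)R_E) = (2.8 − 0.7)/(39 + 201×0.22) = 0.0252 mA.
I_C = β·I_B = 200×0.0252 = 5.05 mA.
V_CE = V_CC − I_C·R_C − I_E·R_E = 8.6 − 5.05×0.68 − 5.07×0.22 = 4.05 V > V_CE(sat), so the active-region assumption holds.

active; I_C ≈ 5 mA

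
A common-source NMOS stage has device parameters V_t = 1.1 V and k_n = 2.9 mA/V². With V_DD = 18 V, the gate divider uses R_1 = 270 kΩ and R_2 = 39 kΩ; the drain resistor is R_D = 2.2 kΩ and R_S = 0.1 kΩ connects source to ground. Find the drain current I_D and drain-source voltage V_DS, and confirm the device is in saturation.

V_G = V_DD·R_2/(R_1+R_2) = 18×39/309 = 2.27 V.
Assume saturation: I_D = (k_n/2)(V_GS − V_t)² with V_GS = V_G − I_D·R_S = 2.27 − 0.1·I_D.
Substituting gives 0.0145·I_D² − 1.34·I_D + 1.99 = 0, with roots I_D = 1.51 or 90.9 mA.
The root I_D = 90.9 mA gives V_GS = -6.82 V ≤ V_t, so take I_D = 1.51 mA.
Then V_GS = 2.12 V and V_DS = V_DD − I_D(R_D+R_S) = 18 − 1.51×2.3 = 14.5 V.
Saturation requires V_DS ≥ V_GS − V_t = 1.02 V; 14.5 ≥ 1.02 ✓.

I_D ≈ 1.5 mA, V_DS ≈ 15 V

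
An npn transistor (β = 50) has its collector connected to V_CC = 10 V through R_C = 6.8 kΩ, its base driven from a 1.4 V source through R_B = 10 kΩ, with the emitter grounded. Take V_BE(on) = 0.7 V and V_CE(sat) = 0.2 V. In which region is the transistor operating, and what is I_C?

Assume active: I_B = (1.4 − 0.7)/10 = 0.07 mA, giving I_C = β·I_B = 3.5 mA.
But then V_CE = 10 − 3.5×6.8 = -13.8 V < V_CE(sat) = 0.2 V — impossible in the active region.
So the transistor is saturated. With V_CE = 0.2 V, I_C = (V_CC − 0.2)/R_C = 9.8/6.8 = 1.44 mA.
Check: β·I_B = 3.5 mA > I_C = 1.44 mA, confirming saturation.

saturation; I_C ≈ 1.4 mA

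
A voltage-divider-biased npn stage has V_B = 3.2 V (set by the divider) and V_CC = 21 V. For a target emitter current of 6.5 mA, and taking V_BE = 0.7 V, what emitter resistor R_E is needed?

V_E = V_B − V_BE = 3.2 − 0.7 = 2.5 V.
R_E = V_E / I_E = 2.5 / 6.5 = 0.385 kΩ.

R_E ≈ 0.38 kΩ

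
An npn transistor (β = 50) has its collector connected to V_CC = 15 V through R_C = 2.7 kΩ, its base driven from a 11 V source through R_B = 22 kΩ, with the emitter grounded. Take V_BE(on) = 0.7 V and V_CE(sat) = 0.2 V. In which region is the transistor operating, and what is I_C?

Assume active: I_B = (11 − 0.7)/22 = 0.468 mA, giving I_C = β·I_B = 23.4 mA.
But then V_CE = 15 − 23.4×2.7 = -48.2 V < V_CE(sat) = 0.2 V — impossible in the active region.
So the transistor is saturated. With V_CE = 0.2 V, I_C = (V_CC − 0.2)/R_C = 14.8/2.7 = 5.48 mA.
Check: β·I_B = 23.4 mA > I_C = 5.48 mA, confirming saturation.

saturation; I_C ≈ 5.5 mA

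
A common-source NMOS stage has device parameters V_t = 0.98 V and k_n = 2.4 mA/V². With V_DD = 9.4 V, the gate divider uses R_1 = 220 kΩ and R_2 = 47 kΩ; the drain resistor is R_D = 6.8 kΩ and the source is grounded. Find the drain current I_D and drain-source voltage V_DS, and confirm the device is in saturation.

I_D ≈ 0.55 mA, V_DS ≈ 5.7 V

V_G = V_DD·R_2/(R_1+R_2) = 9.4×47/267 = 1.65 V. With the source grounded, V_GS = V_G = 1.65 V.
Assume saturation: I_D = (k_n/2)(V_GS − V_t)² = (2.4/2)×(1.65 − 0.98)² = 1.2×0.675² = 0.546 mA.
V_DS = V_DD − I_D·R_D = 9.4 − 0.546×6.8 = 5.69 V.
Saturation requires V_DS ≥ V_GS − V_t = 0.675 V; 5.69 ≥ 0.675 ✓.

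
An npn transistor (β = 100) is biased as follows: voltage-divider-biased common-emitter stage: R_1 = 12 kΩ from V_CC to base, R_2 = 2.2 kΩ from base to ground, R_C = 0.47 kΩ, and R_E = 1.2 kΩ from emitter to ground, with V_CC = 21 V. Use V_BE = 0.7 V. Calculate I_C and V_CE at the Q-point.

Thevenize the base divider: V_Th = V_CC·R_2/(R_1+R_2) = 21×2.2/14.2 = 3.25 V, R_Th = R_1‖R_2 = 1.86 kΩ.
Base-emitter loop: V_Th = I_B·R_Th + V_BE + (β+1)I_B·R_E, so I_B = (3.25 − 0.7) / (1.86 + 101×1.2) = 0.0208 mA.
I_C = β·I_B = 100×0.0208 = 2.08 mA, and I_E = (β+1)I_B = 2.1 mA.
V_CE = V_CC − I_C·R_C − I_E·R_E = 21 − 2.08×0.47 − 2.1×1.2 = 17.5 V.
V_CE = 17.5 V > 0.2 V confirms active-region operation.

I_C ≈ 2.1 mA, V_CE ≈ 18 V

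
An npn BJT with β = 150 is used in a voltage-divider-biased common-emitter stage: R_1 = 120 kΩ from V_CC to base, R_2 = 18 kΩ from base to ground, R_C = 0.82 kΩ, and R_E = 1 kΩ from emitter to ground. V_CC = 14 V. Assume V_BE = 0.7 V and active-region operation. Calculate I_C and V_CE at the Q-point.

Thevenize the base divider: V_Th = V_CC·R_2/(R_1+R_2) = 14×18/138 = 1.83 V, R_Th = R_1‖R_2 = 15.7 kΩ.
Base-emitter loop: V_Th = I_B·R_Th + V_BE + (β+1)I_B·R_E, so I_B = (1.83 − 0.7) / (15.7 + 151×1) = 0.00676 mA.
I_C = β·I_B = 150×0.00676 = 1.01 mA, and I_E = (β+1)I_B = 1.02 mA.
V_CE = V_CC − I_C·R_C − I_E·R_E = 14 − 1.01×0.82 − 1.02×1 = 12.1 V.
V_CE = 12.1 V > 0.2 V confirms active-region operation.

I_C ≈ 1 mA, V_CE ≈ 12 V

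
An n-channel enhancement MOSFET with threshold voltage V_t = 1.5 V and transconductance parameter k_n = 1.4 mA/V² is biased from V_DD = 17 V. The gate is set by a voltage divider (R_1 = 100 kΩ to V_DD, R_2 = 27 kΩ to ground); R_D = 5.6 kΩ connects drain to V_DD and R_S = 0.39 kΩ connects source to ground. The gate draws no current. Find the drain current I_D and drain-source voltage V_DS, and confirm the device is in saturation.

I_D ≈ 1.6 mA, V_DS ≈ 7.6 V

V_G = V_DD·R_2/(R_1+R_2) = 17×27/127 = 3.61 V.
Assume saturation: I_D = (k_n/2)(V_GS − V_t)² with V_GS = V_G − I_D·R_S = 3.61 − 0.39·I_D.
Substituting gives 0.106·I_D² − 2.15·I_D + 3.13 = 0, with roots I_D = 1.57 or 18.7 mA.
The root I_D = 18.7 mA gives V_GS = -3.66 V ≤ V_t, so take I_D = 1.57 mA.
Then V_GS = 3 V and V_DS = V_DD − I_D(R_D+R_S) = 17 − 1.57×5.99 = 7.57 V.
Saturation requires V_DS ≥ V_GS − V_t = 1.5 V; 7.57 ≥ 1.5 ✓.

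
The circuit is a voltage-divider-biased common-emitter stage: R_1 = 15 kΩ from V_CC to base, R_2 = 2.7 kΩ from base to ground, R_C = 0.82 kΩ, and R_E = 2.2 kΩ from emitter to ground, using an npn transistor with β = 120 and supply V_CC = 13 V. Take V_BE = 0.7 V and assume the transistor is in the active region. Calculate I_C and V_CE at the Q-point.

I_C ≈ 0.57 mA, V_CE ≈ 11 V

Thevenize the base divider: V_Th = V_CC·R_2/(R_1+R_2) = 13×2.7/17.7 = 1.98 V, R_Th = R_1‖R_2 = 2.29 kΩ.
Base-emitter loop: V_Th = I_B·R_Th + V_BE + (β+1)I_B·R_E, so I_B = (1.98 − 0.7) / (2.29 + 121×2.2) = 0.00478 mA.
I_C = β·I_B = 120×0.00478 = 0.573 mA, and I_E = (β+1)I_B = 0.578 mA.
V_CE = V_CC − I_C·R_C − I_E·R_E = 13 − 0.573×0.82 − 0.578×2.2 = 11.3 V.
V_CE = 11.3 V > 0.2 V confirms active-region operation.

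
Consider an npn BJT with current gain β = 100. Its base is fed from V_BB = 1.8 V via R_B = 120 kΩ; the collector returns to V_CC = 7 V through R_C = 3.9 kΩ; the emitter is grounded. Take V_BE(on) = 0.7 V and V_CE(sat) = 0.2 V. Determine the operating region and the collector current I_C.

Assume active. Base-emitter loop: I_B = (V_BB − V_BE)/R_B = (1.8 − 0.7)/120 = 0.00917 mA.
I_C = β·I_B = 100×0.00917 = 0.917 mA.
V_CE = V_CC − I_C·R_C = 7 − 0.917×3.9 = 3.43 V > V_CE(sat), so the active-region assumption holds.

active; I_C ≈ 0.92 mA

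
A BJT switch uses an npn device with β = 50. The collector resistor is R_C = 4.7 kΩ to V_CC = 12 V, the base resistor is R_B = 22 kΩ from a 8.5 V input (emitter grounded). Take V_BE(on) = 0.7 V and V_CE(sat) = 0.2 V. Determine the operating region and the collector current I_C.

saturation; I_C ≈ 2.5 mA

Assume active: I_B = (8.5 − 0.7)/22 = 0.355 mA, giving I_C = β·I_B = 17.7 mA.
But then V_CE = 12 − 17.7×4.7 = -71.3 V < V_CE(sat) = 0.2 V — impossible in the active region.
So the transistor is saturated. With V_CE = 0.2 V, I_C = (V_CC − 0.2)/R_C = 11.8/4.7 = 2.51 mA.
Check: β·I_B = 17.7 mA > I_C = 2.51 mA, confirming saturation.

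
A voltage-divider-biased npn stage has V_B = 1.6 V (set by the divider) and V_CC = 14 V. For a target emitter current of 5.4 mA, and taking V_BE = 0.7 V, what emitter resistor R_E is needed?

V_E = V_B − V_BE = 1.6 − 0.7 = 0.9 V.
R_E = V_E / I_E = 0.9 / 5.4 = 0.167 kΩ.

R_E ≈ 0.17 kΩ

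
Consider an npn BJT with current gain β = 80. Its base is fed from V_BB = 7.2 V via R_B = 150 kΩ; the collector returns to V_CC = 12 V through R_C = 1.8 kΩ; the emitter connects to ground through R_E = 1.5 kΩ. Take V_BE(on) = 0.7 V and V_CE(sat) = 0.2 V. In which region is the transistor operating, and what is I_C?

Assume active. Base-emitter loop: I_B = (V_BB − V_BE)/(R_B + (β+1)R_E) = (7.2 − 0.7)/(150 + 81×1.5) = 0.0239 mA.
I_C = β·I_B = 80×0.0239 = 1.92 mA.
V_CE = V_CC − I_C·R_C − I_E·R_E = 12 − 1.92×1.8 − 1.94×1.5 = 5.64 V > V_CE(sat), so the active-region assumption holds.

active; I_C ≈ 1.9 mA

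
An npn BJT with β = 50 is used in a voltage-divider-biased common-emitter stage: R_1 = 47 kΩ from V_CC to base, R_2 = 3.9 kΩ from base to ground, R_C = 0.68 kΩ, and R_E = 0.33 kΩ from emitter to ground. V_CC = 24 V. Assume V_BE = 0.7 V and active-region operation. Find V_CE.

Thevenize the base divider: V_Th = V_CC·R_2/(R_1+R_2) = 24×3.9/50.9 = 1.84 V, R_Th = R_1‖R_2 = 3.6 kΩ.
Base-emitter loop: V_Th = I_B·R_Th + V_BE + (β+1)I_B·R_E, so I_B = (1.84 − 0.7) / (3.6 + 51×0.33) = 0.0557 mA.
I_C = β·I_B = 50×0.0557 = 2.79 mA, and I_E = (β+1)I_B = 2.84 mA.
V_CE = V_CC − I_C·R_C − I_E·R_E = 24 − 2.79×0.68 − 2.84×0.33 = 21.2 V.
V_CE = 21.2 V > 0.2 V confirms active-region operation.

V_CE ≈ 21 V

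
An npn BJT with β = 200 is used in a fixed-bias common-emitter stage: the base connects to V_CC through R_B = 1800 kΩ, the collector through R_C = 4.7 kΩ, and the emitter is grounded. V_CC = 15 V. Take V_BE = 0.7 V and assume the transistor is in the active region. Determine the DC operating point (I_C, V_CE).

I_C ≈ 1.6 mA, V_CE ≈ 7.5 V

Base loop: V_CC = I_B·R_B + V_BE, so I_B = (15 − 0.7)/1800 kΩ = 0.00794 mA.
In the active region I_C = β·I_B = 200 × 0.00794 = 1.59 mA.
Collector loop: V_CE = V_CC − I_C·R_C = 15 − 1.59×4.7 = 7.53 V.
Since V_CE = 7.53 V > V_CE(sat) ≈ 0.2 V, the transistor is in the active region as assumed.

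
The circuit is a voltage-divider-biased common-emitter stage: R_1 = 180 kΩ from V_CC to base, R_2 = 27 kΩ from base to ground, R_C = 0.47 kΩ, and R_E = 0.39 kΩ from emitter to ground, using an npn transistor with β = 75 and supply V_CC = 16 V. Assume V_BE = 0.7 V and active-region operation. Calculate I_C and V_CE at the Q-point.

I_C ≈ 2 mA, V_CE ≈ 14 V

Thevenize the base divider: V_Th = V_CC·R_2/(R_1+R_2) = 16×27/207 = 2.09 V, R_Th = R_1‖R_2 = 23.5 kΩ.
Base-emitter loop: V_Th = I_B·R_Th + V_BE + (β+1)I_B·R_E, so I_B = (2.09 − 0.7) / (23.5 + 76×0.39) = 0.0261 mA.
I_C = β·I_B = 75×0.0261 = 1.96 mA, and I_E = (β+1)I_B = 1.98 mA.
V_CE = V_CC − I_C·R_C − I_E·R_E = 16 − 1.96×0.47 − 1.98×0.39 = 14.3 V.
V_CE = 14.3 V > 0.2 V confirms active-region operation.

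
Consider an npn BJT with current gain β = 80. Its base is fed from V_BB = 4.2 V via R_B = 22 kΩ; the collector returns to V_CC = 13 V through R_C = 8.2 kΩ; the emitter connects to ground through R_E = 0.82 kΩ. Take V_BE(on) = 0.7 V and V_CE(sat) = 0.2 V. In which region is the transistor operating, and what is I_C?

Assume active: I_B = (4.2 − 0.7)/(22 + 81×0.82) = 0.0396 mA, I_C = β·I_B = 3.17 mA.
Then V_CE = 13 − 3.17×8.2 − 3.21×0.82 = -15.6 V < 0.2 V — the active assumption fails.
Re-solve with V_CE = 0.2 V. KCL at the emitter: V_E/R_E = (V_BB−0.7−V_E)/R_B + (V_CC−0.2−V_E)/R_C, giving V_E = 1.24 V.
I_C = (V_CC − 0.2 − V_E)/R_C = (12.8 − 1.24)/8.2 = 1.41 mA.
Check: I_B = (3.5 − 1.24)/22 = 0.103 mA, and β·I_B = 8.22 mA > I_C, confirming saturation.

saturation; I_C ≈ 1.4 mA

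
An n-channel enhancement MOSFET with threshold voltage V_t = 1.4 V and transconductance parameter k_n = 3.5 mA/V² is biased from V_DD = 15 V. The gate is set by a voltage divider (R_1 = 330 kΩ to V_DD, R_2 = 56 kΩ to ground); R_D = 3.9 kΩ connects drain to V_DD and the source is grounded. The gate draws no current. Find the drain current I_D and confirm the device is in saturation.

I_D ≈ 1.1 mA

V_G = V_DD·R_2/(R_1+R_2) = 15×56/386 = 2.18 V. With the source grounded, V_GS = V_G = 2.18 V.
Assume saturation: I_D = (k_n/2)(V_GS − V_t)² = (3.5/2)×(2.18 − 1.4)² = 1.75×0.776² = 1.05 mA.
V_DS = V_DD − I_D·R_D = 15 − 1.05×3.9 = 10.9 V.
Saturation requires V_DS ≥ V_GS − V_t = 0.776 V; 10.9 ≥ 0.776 ✓.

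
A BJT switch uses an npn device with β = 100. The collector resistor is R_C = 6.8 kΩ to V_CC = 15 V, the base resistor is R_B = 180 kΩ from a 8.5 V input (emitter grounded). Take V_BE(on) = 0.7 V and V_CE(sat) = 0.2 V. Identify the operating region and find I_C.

Assume active: I_B = (8.5 − 0.7)/180 = 0.0433 mA, giving I_C = β·I_B = 4.33 mA.
But then V_CE = 15 − 4.33×6.8 = -14.5 V < V_CE(sat) = 0.2 V — impossible in the active region.
So the transistor is saturated. With V_CE = 0.2 V, I_C = (V_CC − 0.2)/R_C = 14.8/6.8 = 2.18 mA.
Check: β·I_B = 4.33 mA > I_C = 2.18 mA, confirming saturation.

saturation; I_C ≈ 2.2 mA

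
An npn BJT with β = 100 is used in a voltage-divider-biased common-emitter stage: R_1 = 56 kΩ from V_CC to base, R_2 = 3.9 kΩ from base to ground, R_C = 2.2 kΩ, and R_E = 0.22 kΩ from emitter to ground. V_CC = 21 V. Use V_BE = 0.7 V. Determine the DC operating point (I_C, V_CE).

I_C ≈ 2.6 mA, V_CE ≈ 15 V

Thevenize the base divider: V_Th = V_CC·R_2/(R_1+R_2) = 21×3.9/59.9 = 1.37 V, R_Th = R_1‖R_2 = 3.65 kΩ.
Base-emitter loop: V_Th = I_B·R_Th + V_BE + (β+1)I_B·R_E, so I_B = (1.37 − 0.7) / (3.65 + 101×0.22) = 0.0258 mA.
I_C = β·I_B = 100×0.0258 = 2.58 mA, and I_E = (β+1)I_B = 2.61 mA.
V_CE = V_CC − I_C·R_C − I_E·R_E = 21 − 2.58×2.2 − 2.61×0.22 = 14.8 V.
V_CE = 14.8 V > 0.2 V confirms active-region operation.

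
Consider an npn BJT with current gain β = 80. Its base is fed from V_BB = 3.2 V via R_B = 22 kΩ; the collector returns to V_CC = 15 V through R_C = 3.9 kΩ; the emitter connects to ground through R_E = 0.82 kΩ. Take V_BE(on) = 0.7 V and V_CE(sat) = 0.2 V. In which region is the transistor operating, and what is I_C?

active; I_C ≈ 2.3 mA

Assume active. Base-emitter loop: I_B = (V_BB − V_BE)/(R_B + (β+1)R_E) = (3.2 − 0.7)/(22 + 81×0.82) = 0.0283 mA.
I_C = β·I_B = 80×0.0283 = 2.26 mA.
V_CE = V_CC − I_C·R_C − I_E·R_E = 15 − 2.26×3.9 − 2.29×0.82 = 4.3 V > V_CE(sat), so the active-region assumption holds.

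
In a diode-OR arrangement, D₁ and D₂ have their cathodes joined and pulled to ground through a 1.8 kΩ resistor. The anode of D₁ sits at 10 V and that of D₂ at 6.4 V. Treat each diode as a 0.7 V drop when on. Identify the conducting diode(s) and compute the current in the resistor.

Only D₁ conducts; I_R ≈ 5.2 mA

Assume both conduct. Then node N would need to be at both 10−0.7 = 9.3 V and 6.4−0.7 = 5.7 V, which is impossible.
Assume only D₁ conducts: V_N = 10 − 0.7 = 9.3 V, so I_R = 9.3/1.8 = 5.17 mA.
Check D₂: its anode-to-cathode voltage is 6.4 − 9.3 = -2.9 V < 0.7 V, so it is off. The assumption is consistent.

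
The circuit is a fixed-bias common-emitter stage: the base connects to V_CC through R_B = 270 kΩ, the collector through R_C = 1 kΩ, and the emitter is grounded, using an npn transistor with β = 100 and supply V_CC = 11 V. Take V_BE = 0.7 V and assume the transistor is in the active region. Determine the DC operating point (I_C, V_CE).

Base loop: V_CC = I_B·R_B + V_BE, so I_B = (11 − 0.7)/270 kΩ = 0.0381 mA.
In the active region I_C = β·I_B = 100 × 0.0381 = 3.81 mA.
Collector loop: V_CE = V_CC − I_C·R_C = 11 − 3.81×1 = 7.19 V.
Since V_CE = 7.19 V > V_CE(sat) ≈ 0.2 V, the transistor is in the active region as assumed.

I_C ≈ 3.8 mA, V_CE ≈ 7.2 V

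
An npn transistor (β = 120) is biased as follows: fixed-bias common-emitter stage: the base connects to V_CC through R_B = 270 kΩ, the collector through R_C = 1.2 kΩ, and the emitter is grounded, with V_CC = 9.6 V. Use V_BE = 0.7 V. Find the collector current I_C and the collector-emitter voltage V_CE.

Base loop: V_CC = I_B·R_B + V_BE, so I_B = (9.6 − 0.7)/270 kΩ = 0.033 mA.
In the active region I_C = β·I_B = 120 × 0.033 = 3.96 mA.
Collector loop: V_CE = V_CC − I_C·R_C = 9.6 − 3.96×1.2 = 4.85 V.
Since V_CE = 4.85 V > V_CE(sat) ≈ 0.2 V, the transistor is in the active region as assumed.

I_C ≈ 4 mA, V_CE ≈ 4.9 V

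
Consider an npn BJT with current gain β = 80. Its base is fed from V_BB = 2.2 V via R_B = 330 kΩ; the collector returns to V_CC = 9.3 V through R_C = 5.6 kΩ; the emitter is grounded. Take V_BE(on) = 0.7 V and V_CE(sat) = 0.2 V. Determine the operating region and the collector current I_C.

Assume active. Base-emitter loop: I_B = (V_BB − V_BE)/R_B = (2.2 − 0.7)/330 = 0.00455 mA.
I_C = β·I_B = 80×0.00455 = 0.364 mA.
V_CE = V_CC − I_C·R_C = 9.3 − 0.364×5.6 = 7.26 V > V_CE(sat), so the active-region assumption holds.

active; I_C ≈ 0.36 mA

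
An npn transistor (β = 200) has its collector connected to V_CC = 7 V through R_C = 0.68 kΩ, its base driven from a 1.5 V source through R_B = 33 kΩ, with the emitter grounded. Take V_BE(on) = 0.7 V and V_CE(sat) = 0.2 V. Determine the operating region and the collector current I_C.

Assume active. Base-emitter loop: I_B = (V_BB − V_BE)/R_B = (1.5 − 0.7)/33 = 0.0242 mA.
I_C = β·I_B = 200×0.0242 = 4.85 mA.
V_CE = V_CC − I_C·R_C = 7 − 4.85×0.68 = 3.7 V > V_CE(sat), so the active-region assumption holds.

active; I_C ≈ 4.8 mA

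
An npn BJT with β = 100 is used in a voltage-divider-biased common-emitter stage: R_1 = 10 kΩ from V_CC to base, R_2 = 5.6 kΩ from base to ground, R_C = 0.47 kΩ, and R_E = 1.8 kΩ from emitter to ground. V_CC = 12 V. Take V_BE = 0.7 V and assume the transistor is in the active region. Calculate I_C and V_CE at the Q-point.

I_C ≈ 1.9 mA, V_CE ≈ 7.5 V

Thevenize the base divider: V_Th = V_CC·R_2/(R_1+R_2) = 12×5.6/15.6 = 4.31 V, R_Th = R_1‖R_2 = 3.59 kΩ.
Base-emitter loop: V_Th = I_B·R_Th + V_BE + (β+1)I_B·R_E, so I_B = (4.31 − 0.7) / (3.59 + 101×1.8) = 0.0195 mA.
I_C = β·I_B = 100×0.0195 = 1.95 mA, and I_E = (β+1)I_B = 1.97 mA.
V_CE = V_CC − I_C·R_C − I_E·R_E = 12 − 1.95×0.47 − 1.97×1.8 = 7.55 V.
V_CE = 7.55 V > 0.2 V confirms active-region operation.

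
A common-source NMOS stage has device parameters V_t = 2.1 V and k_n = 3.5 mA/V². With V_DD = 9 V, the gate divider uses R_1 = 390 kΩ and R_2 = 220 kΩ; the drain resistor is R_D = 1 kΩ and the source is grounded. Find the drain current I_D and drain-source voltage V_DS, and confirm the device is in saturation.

I_D ≈ 2.3 mA, V_DS ≈ 6.7 V

V_G = V_DD·R_2/(R_1+R_2) = 9×220/610 = 3.25 V. With the source grounded, V_GS = V_G = 3.25 V.
Assume saturation: I_D = (k_n/2)(V_GS − V_t)² = (3.5/2)×(3.25 − 2.1)² = 1.75×1.15² = 2.3 mA.
V_DS = V_DD − I_D·R_D = 9 − 2.3×1 = 6.7 V.
Saturation requires V_DS ≥ V_GS − V_t = 1.15 V; 6.7 ≥ 1.15 ✓.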